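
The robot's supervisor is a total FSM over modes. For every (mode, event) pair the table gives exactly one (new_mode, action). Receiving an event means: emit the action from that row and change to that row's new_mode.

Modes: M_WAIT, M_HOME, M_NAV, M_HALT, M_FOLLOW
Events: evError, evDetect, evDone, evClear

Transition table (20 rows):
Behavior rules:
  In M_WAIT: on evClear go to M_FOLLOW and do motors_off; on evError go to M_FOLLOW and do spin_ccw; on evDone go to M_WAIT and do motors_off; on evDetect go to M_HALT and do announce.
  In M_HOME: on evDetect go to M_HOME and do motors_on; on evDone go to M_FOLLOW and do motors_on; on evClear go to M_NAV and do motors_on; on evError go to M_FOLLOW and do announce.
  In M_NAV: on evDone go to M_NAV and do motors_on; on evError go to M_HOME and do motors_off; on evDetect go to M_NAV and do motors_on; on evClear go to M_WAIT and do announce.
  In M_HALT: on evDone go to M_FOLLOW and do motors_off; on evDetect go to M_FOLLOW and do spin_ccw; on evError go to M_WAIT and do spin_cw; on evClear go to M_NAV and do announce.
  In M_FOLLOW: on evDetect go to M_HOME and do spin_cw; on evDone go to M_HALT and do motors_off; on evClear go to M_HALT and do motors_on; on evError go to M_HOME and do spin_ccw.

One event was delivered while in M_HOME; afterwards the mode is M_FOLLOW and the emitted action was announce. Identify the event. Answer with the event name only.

evError

try evError: (M_HOME, evError) → (M_FOLLOW, announce)  ← matches
try evDetect: (M_HOME, evDetect) → (M_HOME, motors_on)
try evDone: (M_HOME, evDone) → (M_FOLLOW, motors_on)
try evClear: (M_HOME, evClear) → (M_NAV, motors_on)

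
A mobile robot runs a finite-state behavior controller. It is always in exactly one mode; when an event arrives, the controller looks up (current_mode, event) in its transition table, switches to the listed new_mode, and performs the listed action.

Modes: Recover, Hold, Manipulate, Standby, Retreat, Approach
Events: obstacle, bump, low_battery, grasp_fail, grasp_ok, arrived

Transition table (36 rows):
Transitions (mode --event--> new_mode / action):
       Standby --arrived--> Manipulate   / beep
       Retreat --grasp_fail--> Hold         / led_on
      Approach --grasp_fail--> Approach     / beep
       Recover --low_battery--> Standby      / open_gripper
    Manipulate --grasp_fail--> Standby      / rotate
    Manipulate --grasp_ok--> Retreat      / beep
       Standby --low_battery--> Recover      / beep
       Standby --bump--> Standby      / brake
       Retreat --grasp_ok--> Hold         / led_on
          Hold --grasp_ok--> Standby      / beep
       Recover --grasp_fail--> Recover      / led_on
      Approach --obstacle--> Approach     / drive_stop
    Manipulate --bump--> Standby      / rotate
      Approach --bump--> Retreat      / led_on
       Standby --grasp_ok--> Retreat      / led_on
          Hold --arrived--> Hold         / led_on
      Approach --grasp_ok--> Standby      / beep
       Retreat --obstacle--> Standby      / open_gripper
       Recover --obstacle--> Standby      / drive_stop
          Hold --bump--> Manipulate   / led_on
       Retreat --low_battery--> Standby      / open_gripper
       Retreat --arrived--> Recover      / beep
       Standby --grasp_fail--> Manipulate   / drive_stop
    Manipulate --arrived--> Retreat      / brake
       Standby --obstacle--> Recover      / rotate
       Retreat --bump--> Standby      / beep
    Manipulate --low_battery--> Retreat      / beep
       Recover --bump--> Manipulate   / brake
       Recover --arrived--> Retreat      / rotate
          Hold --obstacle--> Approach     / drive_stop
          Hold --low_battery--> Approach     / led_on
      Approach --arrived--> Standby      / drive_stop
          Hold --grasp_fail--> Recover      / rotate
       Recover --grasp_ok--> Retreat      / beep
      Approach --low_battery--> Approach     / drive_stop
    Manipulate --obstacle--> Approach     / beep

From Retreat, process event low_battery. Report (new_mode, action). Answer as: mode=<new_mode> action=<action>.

current mode = Retreat; filter table to that mode:
  (Retreat, grasp_fail) → (Hold, led_on)
  (Retreat, grasp_ok) → (Hold, led_on)
  (Retreat, obstacle) → (Standby, open_gripper)
  (Retreat, low_battery) → (Standby, open_gripper)  ← event matches
  (Retreat, arrived) → (Recover, beep)
  (Retreat, bump) → (Standby, beep)
event = low_battery selects (Standby, open_gripper)

mode=Standby action=open_gripper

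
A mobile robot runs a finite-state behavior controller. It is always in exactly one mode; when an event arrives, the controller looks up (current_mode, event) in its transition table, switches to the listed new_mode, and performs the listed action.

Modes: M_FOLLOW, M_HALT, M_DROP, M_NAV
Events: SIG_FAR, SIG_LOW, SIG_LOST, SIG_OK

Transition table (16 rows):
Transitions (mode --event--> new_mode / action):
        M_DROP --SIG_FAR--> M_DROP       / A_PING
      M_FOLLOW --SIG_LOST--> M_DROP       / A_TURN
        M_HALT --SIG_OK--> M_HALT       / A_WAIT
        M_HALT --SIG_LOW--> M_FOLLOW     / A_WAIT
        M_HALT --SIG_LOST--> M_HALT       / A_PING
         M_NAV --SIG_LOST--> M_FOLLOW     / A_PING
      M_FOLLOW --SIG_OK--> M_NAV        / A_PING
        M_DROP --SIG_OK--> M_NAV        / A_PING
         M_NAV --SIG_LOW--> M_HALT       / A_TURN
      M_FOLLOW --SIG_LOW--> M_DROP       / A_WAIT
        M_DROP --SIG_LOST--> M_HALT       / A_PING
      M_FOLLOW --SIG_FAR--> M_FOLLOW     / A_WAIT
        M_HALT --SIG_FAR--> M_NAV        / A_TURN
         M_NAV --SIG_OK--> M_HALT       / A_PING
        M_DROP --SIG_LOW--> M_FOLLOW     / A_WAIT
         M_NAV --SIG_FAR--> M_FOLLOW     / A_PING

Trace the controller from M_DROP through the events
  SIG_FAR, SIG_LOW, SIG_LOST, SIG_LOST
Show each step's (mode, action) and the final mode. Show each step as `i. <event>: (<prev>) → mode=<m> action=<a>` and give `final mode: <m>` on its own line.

final mode: M_HALT

1. SIG_FAR: (M_DROP) → mode=M_DROP action=A_PING
2. SIG_LOW: (M_DROP) → mode=M_FOLLOW action=A_WAIT
3. SIG_LOST: (M_FOLLOW) → mode=M_DROP action=A_TURN
4. SIG_LOST: (M_DROP) → mode=M_HALT action=A_PING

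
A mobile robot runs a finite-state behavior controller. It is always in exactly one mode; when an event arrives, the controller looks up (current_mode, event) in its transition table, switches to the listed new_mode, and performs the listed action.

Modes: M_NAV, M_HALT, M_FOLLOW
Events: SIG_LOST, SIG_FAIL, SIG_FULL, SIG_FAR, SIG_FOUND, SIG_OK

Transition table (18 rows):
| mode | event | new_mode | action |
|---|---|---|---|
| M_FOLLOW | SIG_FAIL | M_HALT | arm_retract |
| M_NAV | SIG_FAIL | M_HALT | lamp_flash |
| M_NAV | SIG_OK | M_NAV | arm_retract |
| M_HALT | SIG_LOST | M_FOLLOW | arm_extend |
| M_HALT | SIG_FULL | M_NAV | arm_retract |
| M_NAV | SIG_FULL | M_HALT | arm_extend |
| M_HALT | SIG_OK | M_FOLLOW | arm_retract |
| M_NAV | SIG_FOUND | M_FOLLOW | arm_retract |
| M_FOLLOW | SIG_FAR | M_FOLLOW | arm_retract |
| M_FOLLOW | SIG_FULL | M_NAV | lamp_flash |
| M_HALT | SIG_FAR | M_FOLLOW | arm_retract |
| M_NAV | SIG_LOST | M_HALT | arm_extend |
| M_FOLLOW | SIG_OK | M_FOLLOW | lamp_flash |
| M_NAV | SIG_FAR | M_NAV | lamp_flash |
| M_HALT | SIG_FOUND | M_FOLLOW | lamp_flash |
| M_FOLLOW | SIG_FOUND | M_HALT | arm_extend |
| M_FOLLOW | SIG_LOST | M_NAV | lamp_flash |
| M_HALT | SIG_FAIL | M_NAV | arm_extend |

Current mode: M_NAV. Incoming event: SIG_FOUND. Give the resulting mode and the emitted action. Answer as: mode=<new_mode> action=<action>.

mode=M_FOLLOW action=arm_retract

current mode = M_NAV; filter table to that mode:
  (M_NAV, SIG_FAIL) → (M_HALT, lamp_flash)
  (M_NAV, SIG_OK) → (M_NAV, arm_retract)
  (M_NAV, SIG_FULL) → (M_HALT, arm_extend)
  (M_NAV, SIG_FOUND) → (M_FOLLOW, arm_retract)  ← event matches
  (M_NAV, SIG_LOST) → (M_HALT, arm_extend)
  (M_NAV, SIG_FAR) → (M_NAV, lamp_flash)
event = SIG_FOUND selects (M_FOLLOW, arm_retract)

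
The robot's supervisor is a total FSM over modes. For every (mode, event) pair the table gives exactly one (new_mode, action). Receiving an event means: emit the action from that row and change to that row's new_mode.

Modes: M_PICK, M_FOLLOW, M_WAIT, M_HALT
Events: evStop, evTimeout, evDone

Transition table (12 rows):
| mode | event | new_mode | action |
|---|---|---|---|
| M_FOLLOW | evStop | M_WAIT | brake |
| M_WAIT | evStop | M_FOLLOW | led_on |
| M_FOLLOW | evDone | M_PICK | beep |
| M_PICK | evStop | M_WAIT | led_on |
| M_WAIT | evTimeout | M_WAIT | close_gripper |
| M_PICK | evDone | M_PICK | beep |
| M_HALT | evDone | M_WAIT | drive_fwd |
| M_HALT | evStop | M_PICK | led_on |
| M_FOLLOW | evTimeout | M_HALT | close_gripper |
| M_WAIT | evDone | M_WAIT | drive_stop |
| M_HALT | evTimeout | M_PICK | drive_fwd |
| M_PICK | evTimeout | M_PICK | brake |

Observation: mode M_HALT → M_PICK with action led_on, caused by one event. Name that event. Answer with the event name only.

try evStop: (M_HALT, evStop) → (M_PICK, led_on)  ← matches
try evTimeout: (M_HALT, evTimeout) → (M_PICK, drive_fwd)
try evDone: (M_HALT, evDone) → (M_WAIT, drive_fwd)

evStop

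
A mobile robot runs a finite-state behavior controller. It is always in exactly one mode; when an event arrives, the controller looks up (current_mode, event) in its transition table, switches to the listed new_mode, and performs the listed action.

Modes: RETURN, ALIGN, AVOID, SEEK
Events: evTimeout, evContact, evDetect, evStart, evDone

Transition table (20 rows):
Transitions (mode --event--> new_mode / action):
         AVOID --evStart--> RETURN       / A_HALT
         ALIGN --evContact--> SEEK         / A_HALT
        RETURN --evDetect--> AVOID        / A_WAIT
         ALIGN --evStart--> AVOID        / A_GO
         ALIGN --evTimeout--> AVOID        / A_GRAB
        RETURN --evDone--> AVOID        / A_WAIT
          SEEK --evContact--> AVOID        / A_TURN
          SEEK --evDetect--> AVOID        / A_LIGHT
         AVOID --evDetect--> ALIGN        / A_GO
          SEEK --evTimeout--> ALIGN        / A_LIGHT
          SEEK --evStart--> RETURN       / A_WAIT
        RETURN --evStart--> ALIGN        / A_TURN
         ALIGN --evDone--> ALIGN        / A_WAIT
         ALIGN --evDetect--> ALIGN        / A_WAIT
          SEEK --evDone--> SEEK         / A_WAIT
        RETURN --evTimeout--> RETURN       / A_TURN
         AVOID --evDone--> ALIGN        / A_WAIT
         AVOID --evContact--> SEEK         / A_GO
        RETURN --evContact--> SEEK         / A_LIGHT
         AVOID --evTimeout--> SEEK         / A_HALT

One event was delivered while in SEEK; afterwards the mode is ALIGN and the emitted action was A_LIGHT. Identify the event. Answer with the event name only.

evTimeout

try evTimeout: (SEEK, evTimeout) → (ALIGN, A_LIGHT)  ← matches
try evContact: (SEEK, evContact) → (AVOID, A_TURN)
try evDetect: (SEEK, evDetect) → (AVOID, A_LIGHT)
try evStart: (SEEK, evStart) → (RETURN, A_WAIT)
try evDone: (SEEK, evDone) → (SEEK, A_WAIT)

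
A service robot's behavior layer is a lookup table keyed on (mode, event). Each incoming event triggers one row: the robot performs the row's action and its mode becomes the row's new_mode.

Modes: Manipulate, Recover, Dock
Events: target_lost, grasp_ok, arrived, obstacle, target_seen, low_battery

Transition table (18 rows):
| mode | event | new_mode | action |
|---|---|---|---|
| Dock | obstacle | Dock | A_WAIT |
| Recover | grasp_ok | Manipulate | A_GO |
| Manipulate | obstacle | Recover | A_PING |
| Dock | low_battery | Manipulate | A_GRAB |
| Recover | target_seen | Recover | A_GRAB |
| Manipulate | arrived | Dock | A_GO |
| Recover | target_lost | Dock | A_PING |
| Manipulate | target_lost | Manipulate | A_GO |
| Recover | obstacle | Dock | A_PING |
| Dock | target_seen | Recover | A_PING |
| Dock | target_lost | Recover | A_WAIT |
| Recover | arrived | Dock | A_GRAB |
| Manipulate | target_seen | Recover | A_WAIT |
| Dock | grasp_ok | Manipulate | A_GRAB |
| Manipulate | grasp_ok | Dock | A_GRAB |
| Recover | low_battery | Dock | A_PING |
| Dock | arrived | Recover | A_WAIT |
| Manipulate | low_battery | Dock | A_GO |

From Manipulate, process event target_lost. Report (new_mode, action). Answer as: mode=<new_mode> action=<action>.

mode=Manipulate action=A_GO

current mode = Manipulate; filter table to that mode:
  (Manipulate, obstacle) → (Recover, A_PING)
  (Manipulate, arrived) → (Dock, A_GO)
  (Manipulate, target_lost) → (Manipulate, A_GO)  ← event matches
  (Manipulate, target_seen) → (Recover, A_WAIT)
  (Manipulate, grasp_ok) → (Dock, A_GRAB)
  (Manipulate, low_battery) → (Dock, A_GO)
event = target_lost selects (Manipulate, A_GO)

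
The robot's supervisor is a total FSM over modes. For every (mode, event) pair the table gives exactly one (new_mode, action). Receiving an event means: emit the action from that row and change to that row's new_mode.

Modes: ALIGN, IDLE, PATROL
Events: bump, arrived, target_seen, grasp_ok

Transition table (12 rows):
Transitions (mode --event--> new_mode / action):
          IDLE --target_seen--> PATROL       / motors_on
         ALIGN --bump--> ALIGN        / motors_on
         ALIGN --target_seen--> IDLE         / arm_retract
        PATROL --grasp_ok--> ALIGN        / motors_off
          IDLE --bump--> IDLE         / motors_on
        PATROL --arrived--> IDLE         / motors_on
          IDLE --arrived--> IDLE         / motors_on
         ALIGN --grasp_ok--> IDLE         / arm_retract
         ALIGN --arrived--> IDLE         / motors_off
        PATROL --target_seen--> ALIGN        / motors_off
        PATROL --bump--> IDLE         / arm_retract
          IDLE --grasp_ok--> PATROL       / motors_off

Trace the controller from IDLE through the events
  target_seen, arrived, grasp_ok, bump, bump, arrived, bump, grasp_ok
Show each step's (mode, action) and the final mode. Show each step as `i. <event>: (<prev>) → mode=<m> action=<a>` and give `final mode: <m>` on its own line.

1. target_seen: (IDLE) → mode=PATROL action=motors_on
2. arrived: (PATROL) → mode=IDLE action=motors_on
3. grasp_ok: (IDLE) → mode=PATROL action=motors_off
4. bump: (PATROL) → mode=IDLE action=arm_retract
5. bump: (IDLE) → mode=IDLE action=motors_on
6. arrived: (IDLE) → mode=IDLE action=motors_on
7. bump: (IDLE) → mode=IDLE action=motors_on
8. grasp_ok: (IDLE) → mode=PATROL action=motors_off

final mode: PATROL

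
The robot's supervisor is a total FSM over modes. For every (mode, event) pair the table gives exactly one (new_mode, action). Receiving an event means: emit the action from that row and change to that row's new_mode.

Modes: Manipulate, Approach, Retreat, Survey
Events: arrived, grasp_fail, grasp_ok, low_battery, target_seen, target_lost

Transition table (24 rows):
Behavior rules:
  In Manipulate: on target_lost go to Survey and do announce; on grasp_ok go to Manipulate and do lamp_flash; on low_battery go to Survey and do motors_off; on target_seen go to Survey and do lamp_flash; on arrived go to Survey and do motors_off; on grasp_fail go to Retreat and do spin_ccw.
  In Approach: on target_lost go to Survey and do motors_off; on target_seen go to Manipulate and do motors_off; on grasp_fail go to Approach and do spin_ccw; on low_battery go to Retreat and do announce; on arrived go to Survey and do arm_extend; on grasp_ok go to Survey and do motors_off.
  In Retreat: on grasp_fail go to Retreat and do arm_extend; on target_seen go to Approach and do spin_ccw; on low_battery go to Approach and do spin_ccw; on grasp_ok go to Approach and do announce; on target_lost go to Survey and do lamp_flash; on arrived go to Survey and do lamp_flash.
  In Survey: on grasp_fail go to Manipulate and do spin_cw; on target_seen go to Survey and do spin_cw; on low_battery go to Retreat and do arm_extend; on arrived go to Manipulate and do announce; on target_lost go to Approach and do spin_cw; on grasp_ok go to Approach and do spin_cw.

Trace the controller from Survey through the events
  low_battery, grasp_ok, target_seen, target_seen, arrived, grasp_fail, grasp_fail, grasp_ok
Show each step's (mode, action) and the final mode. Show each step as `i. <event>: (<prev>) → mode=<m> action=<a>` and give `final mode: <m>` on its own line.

1. low_battery: (Survey) → mode=Retreat action=arm_extend
2. grasp_ok: (Retreat) → mode=Approach action=announce
3. target_seen: (Approach) → mode=Manipulate action=motors_off
4. target_seen: (Manipulate) → mode=Survey action=lamp_flash
5. arrived: (Survey) → mode=Manipulate action=announce
6. grasp_fail: (Manipulate) → mode=Retreat action=spin_ccw
7. grasp_fail: (Retreat) → mode=Retreat action=arm_extend
8. grasp_ok: (Retreat) → mode=Approach action=announce

final mode: Approach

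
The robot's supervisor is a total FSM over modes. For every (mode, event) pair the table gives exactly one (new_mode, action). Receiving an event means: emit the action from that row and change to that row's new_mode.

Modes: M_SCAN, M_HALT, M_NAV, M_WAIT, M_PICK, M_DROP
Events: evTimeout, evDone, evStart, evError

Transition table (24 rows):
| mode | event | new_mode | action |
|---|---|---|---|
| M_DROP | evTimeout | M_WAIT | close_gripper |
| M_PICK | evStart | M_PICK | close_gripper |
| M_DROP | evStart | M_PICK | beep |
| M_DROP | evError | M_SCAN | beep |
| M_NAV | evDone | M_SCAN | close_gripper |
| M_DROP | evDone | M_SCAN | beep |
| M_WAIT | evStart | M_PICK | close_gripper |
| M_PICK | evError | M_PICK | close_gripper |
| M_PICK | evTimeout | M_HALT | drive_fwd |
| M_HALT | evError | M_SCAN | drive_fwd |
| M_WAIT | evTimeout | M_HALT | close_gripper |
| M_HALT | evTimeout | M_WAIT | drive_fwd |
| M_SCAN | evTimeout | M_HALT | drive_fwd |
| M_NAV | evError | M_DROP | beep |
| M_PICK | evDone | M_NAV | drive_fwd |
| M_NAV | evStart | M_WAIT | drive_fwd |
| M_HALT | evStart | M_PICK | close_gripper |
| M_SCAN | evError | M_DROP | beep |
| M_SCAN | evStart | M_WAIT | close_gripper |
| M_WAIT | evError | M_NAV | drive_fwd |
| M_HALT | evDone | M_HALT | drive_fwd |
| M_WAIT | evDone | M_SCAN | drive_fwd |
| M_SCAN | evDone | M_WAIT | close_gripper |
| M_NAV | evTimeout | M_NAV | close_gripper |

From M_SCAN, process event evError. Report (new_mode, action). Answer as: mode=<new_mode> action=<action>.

current mode = M_SCAN; filter table to that mode:
  (M_SCAN, evTimeout) → (M_HALT, drive_fwd)
  (M_SCAN, evError) → (M_DROP, beep)  ← event matches
  (M_SCAN, evStart) → (M_WAIT, close_gripper)
  (M_SCAN, evDone) → (M_WAIT, close_gripper)
event = evError selects (M_DROP, beep)

mode=M_DROP action=beep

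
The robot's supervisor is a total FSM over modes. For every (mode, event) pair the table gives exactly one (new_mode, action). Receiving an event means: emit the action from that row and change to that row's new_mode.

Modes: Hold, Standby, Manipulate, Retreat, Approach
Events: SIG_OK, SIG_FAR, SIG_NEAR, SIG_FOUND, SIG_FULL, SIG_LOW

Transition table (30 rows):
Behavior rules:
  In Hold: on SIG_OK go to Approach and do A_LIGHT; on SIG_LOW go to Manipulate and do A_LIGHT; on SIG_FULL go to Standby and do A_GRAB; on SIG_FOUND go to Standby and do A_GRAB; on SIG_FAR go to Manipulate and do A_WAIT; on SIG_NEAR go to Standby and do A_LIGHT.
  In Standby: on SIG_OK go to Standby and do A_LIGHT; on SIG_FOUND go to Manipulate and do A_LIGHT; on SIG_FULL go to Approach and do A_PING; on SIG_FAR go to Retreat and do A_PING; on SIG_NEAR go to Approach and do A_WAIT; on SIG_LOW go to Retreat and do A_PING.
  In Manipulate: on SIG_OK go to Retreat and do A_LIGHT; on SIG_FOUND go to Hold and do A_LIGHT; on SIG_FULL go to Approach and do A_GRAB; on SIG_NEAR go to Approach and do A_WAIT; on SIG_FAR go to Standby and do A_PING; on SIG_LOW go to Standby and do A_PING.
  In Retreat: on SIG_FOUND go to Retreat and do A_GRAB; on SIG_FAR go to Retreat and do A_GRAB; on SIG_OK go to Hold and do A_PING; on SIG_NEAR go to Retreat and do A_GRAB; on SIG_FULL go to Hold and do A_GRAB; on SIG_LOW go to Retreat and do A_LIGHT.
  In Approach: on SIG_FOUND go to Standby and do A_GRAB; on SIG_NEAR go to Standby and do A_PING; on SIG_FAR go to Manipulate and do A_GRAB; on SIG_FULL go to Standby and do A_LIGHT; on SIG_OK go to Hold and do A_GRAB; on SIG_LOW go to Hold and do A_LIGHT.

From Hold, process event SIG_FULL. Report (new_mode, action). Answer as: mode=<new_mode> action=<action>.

current mode = Hold; filter table to that mode:
  (Hold, SIG_OK) → (Approach, A_LIGHT)
  (Hold, SIG_LOW) → (Manipulate, A_LIGHT)
  (Hold, SIG_FULL) → (Standby, A_GRAB)  ← event matches
  (Hold, SIG_FOUND) → (Standby, A_GRAB)
  (Hold, SIG_FAR) → (Manipulate, A_WAIT)
  (Hold, SIG_NEAR) → (Standby, A_LIGHT)
event = SIG_FULL selects (Standby, A_GRAB)

mode=Standby action=A_GRAB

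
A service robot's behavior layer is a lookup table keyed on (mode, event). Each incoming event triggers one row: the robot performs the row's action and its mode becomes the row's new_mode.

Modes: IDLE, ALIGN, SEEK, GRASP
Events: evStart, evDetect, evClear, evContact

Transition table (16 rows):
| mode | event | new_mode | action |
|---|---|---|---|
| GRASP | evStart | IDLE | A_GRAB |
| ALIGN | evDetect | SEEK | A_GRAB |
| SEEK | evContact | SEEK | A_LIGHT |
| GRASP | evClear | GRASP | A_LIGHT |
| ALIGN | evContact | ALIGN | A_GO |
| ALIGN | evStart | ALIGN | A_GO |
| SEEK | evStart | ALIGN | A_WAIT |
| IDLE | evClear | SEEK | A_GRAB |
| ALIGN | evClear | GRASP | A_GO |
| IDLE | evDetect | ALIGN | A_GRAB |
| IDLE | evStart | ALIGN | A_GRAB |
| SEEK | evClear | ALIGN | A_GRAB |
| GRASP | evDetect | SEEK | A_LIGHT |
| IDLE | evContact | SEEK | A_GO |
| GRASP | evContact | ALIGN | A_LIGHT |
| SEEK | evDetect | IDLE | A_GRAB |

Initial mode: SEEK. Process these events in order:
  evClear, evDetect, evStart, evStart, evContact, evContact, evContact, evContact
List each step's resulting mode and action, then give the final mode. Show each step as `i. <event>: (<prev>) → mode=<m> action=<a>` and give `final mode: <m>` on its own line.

1. evClear: (SEEK) → mode=ALIGN action=A_GRAB
2. evDetect: (ALIGN) → mode=SEEK action=A_GRAB
3. evStart: (SEEK) → mode=ALIGN action=A_WAIT
4. evStart: (ALIGN) → mode=ALIGN action=A_GO
5. evContact: (ALIGN) → mode=ALIGN action=A_GO
6. evContact: (ALIGN) → mode=ALIGN action=A_GO
7. evContact: (ALIGN) → mode=ALIGN action=A_GO
8. evContact: (ALIGN) → mode=ALIGN action=A_GO

final mode: ALIGN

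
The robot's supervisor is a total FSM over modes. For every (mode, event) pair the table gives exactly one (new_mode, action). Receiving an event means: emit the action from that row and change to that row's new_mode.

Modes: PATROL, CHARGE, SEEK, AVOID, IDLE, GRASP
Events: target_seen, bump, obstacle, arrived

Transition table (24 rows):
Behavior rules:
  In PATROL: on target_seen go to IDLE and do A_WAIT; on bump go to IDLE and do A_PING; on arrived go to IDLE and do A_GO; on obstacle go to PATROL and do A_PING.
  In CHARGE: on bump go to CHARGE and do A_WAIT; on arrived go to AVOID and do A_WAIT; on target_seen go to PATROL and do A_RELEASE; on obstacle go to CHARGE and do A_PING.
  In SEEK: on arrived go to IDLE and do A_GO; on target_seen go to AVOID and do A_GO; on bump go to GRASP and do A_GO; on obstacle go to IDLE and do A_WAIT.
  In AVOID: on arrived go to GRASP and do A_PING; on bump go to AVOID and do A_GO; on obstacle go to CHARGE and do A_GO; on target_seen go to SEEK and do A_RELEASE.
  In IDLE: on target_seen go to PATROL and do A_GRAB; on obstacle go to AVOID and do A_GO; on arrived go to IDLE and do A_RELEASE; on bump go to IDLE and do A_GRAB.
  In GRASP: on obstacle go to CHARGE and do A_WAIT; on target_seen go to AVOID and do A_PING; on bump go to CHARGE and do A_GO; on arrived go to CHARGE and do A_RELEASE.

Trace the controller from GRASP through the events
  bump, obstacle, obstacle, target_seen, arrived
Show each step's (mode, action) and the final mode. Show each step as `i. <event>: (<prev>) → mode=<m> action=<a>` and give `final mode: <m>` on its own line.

1. bump: (GRASP) → mode=CHARGE action=A_GO
2. obstacle: (CHARGE) → mode=CHARGE action=A_PING
3. obstacle: (CHARGE) → mode=CHARGE action=A_PING
4. target_seen: (CHARGE) → mode=PATROL action=A_RELEASE
5. arrived: (PATROL) → mode=IDLE action=A_GO

final mode: IDLE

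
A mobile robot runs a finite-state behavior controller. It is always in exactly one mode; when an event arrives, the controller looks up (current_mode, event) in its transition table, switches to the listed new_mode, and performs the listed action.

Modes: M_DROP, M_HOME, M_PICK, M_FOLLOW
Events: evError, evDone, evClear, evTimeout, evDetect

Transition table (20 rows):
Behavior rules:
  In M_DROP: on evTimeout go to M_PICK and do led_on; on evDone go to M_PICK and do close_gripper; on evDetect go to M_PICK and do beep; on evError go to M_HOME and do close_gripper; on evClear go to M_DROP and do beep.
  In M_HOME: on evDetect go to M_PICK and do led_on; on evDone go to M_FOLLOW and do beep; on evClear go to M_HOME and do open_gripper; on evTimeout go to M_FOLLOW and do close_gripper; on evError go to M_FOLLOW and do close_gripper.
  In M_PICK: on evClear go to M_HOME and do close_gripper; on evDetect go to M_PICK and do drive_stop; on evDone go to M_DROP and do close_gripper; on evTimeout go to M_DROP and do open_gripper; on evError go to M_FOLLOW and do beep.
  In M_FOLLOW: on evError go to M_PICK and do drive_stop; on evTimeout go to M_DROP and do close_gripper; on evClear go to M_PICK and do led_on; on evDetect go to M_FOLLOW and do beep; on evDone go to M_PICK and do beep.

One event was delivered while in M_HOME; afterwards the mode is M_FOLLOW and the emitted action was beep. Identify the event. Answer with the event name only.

evDone

try evError: (M_HOME, evError) → (M_FOLLOW, close_gripper)
try evDone: (M_HOME, evDone) → (M_FOLLOW, beep)  ← matches
try evClear: (M_HOME, evClear) → (M_HOME, open_gripper)
try evTimeout: (M_HOME, evTimeout) → (M_FOLLOW, close_gripper)
try evDetect: (M_HOME, evDetect) → (M_PICK, led_on)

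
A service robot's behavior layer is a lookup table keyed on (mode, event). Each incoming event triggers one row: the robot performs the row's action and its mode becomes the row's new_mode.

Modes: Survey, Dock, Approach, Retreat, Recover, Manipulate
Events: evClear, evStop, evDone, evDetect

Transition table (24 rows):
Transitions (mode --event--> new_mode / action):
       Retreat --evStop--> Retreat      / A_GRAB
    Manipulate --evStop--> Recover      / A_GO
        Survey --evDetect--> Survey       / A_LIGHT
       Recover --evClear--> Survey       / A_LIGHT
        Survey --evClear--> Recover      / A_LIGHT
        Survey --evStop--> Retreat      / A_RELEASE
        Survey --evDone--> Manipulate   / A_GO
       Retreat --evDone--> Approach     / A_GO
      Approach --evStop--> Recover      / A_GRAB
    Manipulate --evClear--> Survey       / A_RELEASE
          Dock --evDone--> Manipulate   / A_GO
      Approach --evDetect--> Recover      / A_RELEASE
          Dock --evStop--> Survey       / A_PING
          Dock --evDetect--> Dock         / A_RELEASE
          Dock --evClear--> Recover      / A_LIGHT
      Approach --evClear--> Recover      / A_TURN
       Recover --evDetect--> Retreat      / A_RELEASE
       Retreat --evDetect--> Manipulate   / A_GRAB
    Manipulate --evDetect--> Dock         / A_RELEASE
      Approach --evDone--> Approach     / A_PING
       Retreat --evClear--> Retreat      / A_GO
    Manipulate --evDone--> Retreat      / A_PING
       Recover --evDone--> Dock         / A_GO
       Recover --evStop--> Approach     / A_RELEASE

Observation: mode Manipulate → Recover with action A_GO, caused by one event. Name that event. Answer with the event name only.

evStop

try evClear: (Manipulate, evClear) → (Survey, A_RELEASE)
try evStop: (Manipulate, evStop) → (Recover, A_GO)  ← matches
try evDone: (Manipulate, evDone) → (Retreat, A_PING)
try evDetect: (Manipulate, evDetect) → (Dock, A_RELEASE)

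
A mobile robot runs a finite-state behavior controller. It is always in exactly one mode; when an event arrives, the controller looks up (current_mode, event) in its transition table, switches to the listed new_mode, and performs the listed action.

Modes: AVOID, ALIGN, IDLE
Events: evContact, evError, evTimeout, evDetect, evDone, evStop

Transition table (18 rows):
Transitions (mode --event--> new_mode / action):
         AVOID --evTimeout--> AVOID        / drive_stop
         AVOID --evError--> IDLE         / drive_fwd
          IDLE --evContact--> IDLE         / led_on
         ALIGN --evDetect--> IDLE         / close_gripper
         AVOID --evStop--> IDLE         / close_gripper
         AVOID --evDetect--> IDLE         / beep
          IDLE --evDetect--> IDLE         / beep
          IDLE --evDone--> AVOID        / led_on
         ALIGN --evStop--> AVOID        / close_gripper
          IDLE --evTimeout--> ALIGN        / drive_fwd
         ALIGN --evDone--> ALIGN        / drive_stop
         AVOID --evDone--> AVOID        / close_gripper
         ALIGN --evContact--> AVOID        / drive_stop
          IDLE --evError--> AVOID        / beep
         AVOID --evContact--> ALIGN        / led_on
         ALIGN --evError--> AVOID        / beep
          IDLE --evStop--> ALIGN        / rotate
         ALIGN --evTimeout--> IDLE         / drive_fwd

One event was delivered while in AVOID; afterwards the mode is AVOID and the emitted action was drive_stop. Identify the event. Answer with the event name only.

evTimeout

try evContact: (AVOID, evContact) → (ALIGN, led_on)
try evError: (AVOID, evError) → (IDLE, drive_fwd)
try evTimeout: (AVOID, evTimeout) → (AVOID, drive_stop)  ← matches
try evDetect: (AVOID, evDetect) → (IDLE, beep)
try evDone: (AVOID, evDone) → (AVOID, close_gripper)
try evStop: (AVOID, evStop) → (IDLE, close_gripper)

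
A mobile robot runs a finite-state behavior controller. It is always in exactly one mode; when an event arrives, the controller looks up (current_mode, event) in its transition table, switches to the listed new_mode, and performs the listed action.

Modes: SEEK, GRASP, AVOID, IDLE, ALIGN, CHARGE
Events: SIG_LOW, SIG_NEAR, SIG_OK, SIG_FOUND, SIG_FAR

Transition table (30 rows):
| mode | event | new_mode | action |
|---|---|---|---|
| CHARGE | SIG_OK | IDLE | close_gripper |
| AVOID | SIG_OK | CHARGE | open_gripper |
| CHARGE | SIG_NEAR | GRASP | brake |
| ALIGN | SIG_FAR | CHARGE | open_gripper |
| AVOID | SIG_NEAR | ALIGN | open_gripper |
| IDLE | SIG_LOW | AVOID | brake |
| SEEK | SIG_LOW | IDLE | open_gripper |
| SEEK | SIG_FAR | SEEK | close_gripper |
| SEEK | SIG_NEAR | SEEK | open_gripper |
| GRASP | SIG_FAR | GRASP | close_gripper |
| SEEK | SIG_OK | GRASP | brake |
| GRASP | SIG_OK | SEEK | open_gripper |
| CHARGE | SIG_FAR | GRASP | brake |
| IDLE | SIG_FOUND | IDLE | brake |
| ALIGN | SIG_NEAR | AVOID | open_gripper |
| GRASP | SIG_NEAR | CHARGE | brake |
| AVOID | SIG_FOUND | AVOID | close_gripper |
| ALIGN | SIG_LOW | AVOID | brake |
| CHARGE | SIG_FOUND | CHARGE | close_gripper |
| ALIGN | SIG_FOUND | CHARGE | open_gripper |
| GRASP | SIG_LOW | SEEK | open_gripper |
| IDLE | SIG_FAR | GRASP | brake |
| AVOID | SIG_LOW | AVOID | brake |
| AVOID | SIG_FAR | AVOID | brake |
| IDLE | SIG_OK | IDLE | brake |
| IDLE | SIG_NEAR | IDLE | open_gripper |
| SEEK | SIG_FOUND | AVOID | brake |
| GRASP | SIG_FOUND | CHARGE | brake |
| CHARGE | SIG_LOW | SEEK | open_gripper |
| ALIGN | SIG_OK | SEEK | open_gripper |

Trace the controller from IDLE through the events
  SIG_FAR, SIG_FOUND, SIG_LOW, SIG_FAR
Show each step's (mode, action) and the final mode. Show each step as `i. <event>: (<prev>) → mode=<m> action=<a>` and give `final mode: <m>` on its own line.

final mode: SEEK

1. SIG_FAR: (IDLE) → mode=GRASP action=brake
2. SIG_FOUND: (GRASP) → mode=CHARGE action=brake
3. SIG_LOW: (CHARGE) → mode=SEEK action=open_gripper
4. SIG_FAR: (SEEK) → mode=SEEK action=close_gripper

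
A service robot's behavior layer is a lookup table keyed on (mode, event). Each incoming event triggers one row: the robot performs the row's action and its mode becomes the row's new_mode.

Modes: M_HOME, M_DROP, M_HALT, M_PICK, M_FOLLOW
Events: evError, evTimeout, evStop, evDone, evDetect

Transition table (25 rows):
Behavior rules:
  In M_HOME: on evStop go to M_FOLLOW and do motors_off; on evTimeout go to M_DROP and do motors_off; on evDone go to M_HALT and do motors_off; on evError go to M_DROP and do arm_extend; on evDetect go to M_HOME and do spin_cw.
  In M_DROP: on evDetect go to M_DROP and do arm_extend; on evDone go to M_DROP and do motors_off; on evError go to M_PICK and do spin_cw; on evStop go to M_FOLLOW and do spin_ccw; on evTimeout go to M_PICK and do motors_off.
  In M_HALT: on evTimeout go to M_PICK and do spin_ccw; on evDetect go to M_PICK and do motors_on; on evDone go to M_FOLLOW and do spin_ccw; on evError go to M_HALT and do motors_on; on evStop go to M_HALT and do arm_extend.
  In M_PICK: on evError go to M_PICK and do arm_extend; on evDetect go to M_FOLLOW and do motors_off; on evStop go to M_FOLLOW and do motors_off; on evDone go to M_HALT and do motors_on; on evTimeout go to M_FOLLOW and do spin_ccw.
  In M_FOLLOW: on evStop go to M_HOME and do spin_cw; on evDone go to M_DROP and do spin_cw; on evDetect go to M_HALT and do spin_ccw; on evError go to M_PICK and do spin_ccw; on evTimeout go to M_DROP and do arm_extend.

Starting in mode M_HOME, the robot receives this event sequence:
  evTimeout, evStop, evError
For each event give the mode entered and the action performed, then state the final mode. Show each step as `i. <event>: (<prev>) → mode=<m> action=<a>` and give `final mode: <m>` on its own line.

final mode: M_PICK

1. evTimeout: (M_HOME) → mode=M_DROP action=motors_off
2. evStop: (M_DROP) → mode=M_FOLLOW action=spin_ccw
3. evError: (M_FOLLOW) → mode=M_PICK action=spin_ccw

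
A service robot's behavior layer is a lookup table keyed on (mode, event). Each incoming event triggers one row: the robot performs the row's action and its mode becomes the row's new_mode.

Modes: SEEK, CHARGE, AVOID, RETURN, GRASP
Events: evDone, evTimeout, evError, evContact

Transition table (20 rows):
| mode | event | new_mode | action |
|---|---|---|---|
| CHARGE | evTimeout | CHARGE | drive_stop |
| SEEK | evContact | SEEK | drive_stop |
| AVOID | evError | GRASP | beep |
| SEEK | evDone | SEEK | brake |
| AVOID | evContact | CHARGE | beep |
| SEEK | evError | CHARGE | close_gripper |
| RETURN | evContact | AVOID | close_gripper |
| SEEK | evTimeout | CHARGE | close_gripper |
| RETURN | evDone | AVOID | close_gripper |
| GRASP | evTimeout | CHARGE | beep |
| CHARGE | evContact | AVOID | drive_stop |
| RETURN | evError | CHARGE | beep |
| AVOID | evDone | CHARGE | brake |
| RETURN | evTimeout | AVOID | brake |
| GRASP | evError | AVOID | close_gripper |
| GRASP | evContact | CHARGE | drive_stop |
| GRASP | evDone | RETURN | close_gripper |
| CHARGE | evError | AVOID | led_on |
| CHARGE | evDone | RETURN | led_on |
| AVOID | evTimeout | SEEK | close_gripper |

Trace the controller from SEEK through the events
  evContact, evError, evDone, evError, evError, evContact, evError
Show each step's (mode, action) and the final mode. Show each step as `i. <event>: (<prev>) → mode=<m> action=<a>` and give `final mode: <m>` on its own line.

final mode: AVOID

1. evContact: (SEEK) → mode=SEEK action=drive_stop
2. evError: (SEEK) → mode=CHARGE action=close_gripper
3. evDone: (CHARGE) → mode=RETURN action=led_on
4. evError: (RETURN) → mode=CHARGE action=beep
5. evError: (CHARGE) → mode=AVOID action=led_on
6. evContact: (AVOID) → mode=CHARGE action=beep
7. evError: (CHARGE) → mode=AVOID action=led_on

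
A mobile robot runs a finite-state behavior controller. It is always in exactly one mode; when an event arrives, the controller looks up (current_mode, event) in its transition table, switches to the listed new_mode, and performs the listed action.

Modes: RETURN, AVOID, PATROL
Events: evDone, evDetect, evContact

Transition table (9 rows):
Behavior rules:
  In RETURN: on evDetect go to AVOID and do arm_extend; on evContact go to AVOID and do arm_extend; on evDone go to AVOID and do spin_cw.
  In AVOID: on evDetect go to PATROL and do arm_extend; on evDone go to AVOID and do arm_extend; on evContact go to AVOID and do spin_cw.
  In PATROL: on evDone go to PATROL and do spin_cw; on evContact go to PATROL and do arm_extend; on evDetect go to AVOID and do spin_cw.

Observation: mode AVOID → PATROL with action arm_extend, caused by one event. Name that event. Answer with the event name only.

try evDone: (AVOID, evDone) → (AVOID, arm_extend)
try evDetect: (AVOID, evDetect) → (PATROL, arm_extend)  ← matches
try evContact: (AVOID, evContact) → (AVOID, spin_cw)

evDetect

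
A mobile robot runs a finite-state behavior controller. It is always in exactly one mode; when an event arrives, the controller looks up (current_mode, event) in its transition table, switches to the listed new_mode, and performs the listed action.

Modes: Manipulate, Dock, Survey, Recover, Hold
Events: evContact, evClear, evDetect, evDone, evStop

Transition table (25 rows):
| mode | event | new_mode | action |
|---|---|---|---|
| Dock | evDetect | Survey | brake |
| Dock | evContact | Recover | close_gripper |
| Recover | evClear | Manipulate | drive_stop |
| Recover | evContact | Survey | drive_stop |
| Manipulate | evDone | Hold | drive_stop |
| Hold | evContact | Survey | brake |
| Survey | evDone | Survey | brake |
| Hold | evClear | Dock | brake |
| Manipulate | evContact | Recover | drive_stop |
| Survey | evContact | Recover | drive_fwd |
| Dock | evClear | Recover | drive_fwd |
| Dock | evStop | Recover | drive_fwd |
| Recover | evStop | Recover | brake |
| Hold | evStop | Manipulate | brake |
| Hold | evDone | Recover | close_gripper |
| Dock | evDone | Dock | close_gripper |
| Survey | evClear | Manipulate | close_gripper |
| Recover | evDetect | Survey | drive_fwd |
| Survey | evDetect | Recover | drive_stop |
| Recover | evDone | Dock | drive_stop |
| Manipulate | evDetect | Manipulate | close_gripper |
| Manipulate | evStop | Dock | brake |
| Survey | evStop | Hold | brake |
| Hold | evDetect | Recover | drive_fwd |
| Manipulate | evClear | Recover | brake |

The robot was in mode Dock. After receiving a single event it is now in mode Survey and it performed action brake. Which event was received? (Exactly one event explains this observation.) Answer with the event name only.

evDetect

try evContact: (Dock, evContact) → (Recover, close_gripper)
try evClear: (Dock, evClear) → (Recover, drive_fwd)
try evDetect: (Dock, evDetect) → (Survey, brake)  ← matches
try evDone: (Dock, evDone) → (Dock, close_gripper)
try evStop: (Dock, evStop) → (Recover, drive_fwd)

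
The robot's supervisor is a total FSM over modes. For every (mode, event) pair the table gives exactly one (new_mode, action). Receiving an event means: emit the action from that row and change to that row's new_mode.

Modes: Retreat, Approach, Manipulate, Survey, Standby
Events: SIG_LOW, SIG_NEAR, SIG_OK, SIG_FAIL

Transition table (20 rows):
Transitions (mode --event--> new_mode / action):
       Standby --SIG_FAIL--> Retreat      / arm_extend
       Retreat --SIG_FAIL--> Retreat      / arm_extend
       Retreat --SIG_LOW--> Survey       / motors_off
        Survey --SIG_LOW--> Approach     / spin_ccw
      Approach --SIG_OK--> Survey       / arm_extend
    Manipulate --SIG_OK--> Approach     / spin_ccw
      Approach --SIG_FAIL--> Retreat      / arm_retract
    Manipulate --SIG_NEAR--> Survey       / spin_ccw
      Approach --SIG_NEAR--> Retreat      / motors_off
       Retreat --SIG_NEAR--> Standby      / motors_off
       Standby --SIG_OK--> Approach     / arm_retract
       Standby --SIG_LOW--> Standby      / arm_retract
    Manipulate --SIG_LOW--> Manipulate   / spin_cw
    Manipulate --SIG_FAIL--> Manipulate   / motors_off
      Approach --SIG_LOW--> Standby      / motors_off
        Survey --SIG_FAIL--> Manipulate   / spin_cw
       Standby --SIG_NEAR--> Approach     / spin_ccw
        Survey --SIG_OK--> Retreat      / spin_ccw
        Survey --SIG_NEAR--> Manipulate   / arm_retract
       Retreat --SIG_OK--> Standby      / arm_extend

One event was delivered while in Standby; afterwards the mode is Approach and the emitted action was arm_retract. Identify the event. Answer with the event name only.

SIG_OK

try SIG_LOW: (Standby, SIG_LOW) → (Standby, arm_retract)
try SIG_NEAR: (Standby, SIG_NEAR) → (Approach, spin_ccw)
try SIG_OK: (Standby, SIG_OK) → (Approach, arm_retract)  ← matches
try SIG_FAIL: (Standby, SIG_FAIL) → (Retreat, arm_extend)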